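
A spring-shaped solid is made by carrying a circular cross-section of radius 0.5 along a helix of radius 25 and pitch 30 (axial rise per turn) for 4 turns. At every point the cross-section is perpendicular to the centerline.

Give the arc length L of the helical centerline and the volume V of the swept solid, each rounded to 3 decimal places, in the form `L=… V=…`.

L=639.675 V=502.400

2πR = 2π·25 = 157.079633
per-turn = √(157.079633² + 30²) = √(24674.0110 + 900) = √25574.0110 = 159.918764
L = 4 × 159.918764 = 639.675055
V = π·0.5² × L = 0.785398 × 639.675055 = 502.399613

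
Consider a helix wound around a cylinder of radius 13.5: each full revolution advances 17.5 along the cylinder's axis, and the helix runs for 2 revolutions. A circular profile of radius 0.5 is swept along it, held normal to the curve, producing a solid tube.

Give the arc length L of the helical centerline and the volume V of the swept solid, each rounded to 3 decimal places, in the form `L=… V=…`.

L=173.219 V=136.046

2πR = 2π·13.5 = 84.823002
per-turn = √(84.823002² + 17.5²) = √(7194.9416 + 306.25) = √7501.1916 = 86.609420
L = 2 × 86.609420 = 173.218840
V = π·0.5² × L = 0.785398 × 173.218840 = 136.045759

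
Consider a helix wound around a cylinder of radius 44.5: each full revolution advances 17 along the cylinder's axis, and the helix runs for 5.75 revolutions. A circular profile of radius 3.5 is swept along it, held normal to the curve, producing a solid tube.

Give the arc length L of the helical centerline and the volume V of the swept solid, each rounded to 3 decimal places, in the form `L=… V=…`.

2πR = 2π·44.5 = 279.601746
per-turn = √(279.601746² + 17²) = √(78177.1365 + 289) = √78466.1365 = 280.118076
L = 5.75 × 280.118076 = 1610.678937
V = π·3.5² × L = 38.484510 × 1610.678937 = 61986.189652

L=1610.679 V=61986.190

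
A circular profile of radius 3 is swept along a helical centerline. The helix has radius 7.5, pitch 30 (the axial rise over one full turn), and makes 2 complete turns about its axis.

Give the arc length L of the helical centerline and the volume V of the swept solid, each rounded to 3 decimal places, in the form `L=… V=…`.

2πR = 2π·7.5 = 47.123890
per-turn = √(47.123890² + 30²) = √(2220.6610 + 900) = √3120.6610 = 55.862877
L = 2 × 55.862877 = 111.725753
V = π·3² × L = 28.274334 × 111.725753 = 3158.971253

L=111.726 V=3158.971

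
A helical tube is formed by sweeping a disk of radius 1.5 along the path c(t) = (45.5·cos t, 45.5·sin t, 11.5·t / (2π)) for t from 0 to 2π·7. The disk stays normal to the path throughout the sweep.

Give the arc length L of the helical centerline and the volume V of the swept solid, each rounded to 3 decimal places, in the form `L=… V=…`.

2πR = 2π·45.5 = 285.884931
per-turn = √(285.884931² + 11.5²) = √(81730.1940 + 132.25) = √81862.4440 = 286.116137
L = 7 × 286.116137 = 2002.812961
V = π·1.5² × L = 7.068583 × 2002.812961 = 14157.050593

L=2002.813 V=14157.051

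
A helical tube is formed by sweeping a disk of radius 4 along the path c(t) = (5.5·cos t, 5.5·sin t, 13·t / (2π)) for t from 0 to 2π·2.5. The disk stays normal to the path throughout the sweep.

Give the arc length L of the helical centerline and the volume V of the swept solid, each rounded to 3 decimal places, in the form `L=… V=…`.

2πR = 2π·5.5 = 34.557519
per-turn = √(34.557519² + 13²) = √(1194.2221 + 169) = √1363.2221 = 36.921838
L = 2.5 × 36.921838 = 92.304595
V = π·4² × L = 50.265482 × 92.304595 = 4639.735020

L=92.305 V=4639.735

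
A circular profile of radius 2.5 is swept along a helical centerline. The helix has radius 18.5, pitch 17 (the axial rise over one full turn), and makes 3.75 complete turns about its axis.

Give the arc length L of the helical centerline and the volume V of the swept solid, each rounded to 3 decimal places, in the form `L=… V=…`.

2πR = 2π·18.5 = 116.238928
per-turn = √(116.238928² + 17²) = √(13511.4884 + 289) = √13800.4884 = 117.475480
L = 3.75 × 117.475480 = 440.533050
V = π·2.5² × L = 19.634954 × 440.533050 = 8649.846217

L=440.533 V=8649.846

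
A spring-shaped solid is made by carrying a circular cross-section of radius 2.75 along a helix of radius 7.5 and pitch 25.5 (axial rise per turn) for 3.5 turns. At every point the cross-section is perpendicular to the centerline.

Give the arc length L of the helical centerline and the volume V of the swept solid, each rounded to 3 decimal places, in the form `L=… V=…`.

L=187.533 V=4455.466

2πR = 2π·7.5 = 47.123890
per-turn = √(47.123890² + 25.5²) = √(2220.6610 + 650.25) = √2870.9110 = 53.580883
L = 3.5 × 53.580883 = 187.533089
V = π·2.75² × L = 23.758294 × 187.533089 = 4455.466356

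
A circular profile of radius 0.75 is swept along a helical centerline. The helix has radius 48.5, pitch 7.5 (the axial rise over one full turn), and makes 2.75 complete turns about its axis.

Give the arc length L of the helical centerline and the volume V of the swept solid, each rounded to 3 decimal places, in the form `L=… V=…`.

2πR = 2π·48.5 = 304.734487
per-turn = √(304.734487² + 7.5²) = √(92863.1078 + 56.25) = √92919.3578 = 304.826767
L = 2.75 × 304.826767 = 838.273609
V = π·0.75² × L = 1.767146 × 838.273609 = 1481.351744

L=838.274 V=1481.352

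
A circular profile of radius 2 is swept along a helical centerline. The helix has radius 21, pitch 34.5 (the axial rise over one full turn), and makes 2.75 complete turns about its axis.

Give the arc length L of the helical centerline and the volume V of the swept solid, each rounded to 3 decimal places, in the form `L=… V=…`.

2πR = 2π·21 = 131.946891
per-turn = √(131.946891² + 34.5²) = √(17409.9822 + 1190.25) = √18600.2322 = 136.382668
L = 2.75 × 136.382668 = 375.052337
V = π·2² × L = 12.566371 × 375.052337 = 4713.046671

L=375.052 V=4713.047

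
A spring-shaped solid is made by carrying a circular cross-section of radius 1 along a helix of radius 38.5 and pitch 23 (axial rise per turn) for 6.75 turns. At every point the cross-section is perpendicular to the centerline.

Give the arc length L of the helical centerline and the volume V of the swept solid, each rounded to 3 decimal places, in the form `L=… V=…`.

L=1640.207 V=5152.861

2πR = 2π·38.5 = 241.902634
per-turn = √(241.902634² + 23²) = √(58516.8845 + 529) = √59045.8845 = 242.993589
L = 6.75 × 242.993589 = 1640.206729
V = π·1² × L = 3.141593 × 1640.206729 = 5152.861409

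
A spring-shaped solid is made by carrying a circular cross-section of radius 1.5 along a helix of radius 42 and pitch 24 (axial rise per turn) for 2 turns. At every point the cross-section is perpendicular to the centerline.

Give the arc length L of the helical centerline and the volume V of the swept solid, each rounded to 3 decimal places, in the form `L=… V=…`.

L=529.966 V=3746.107

2πR = 2π·42 = 263.893783
per-turn = √(263.893783² + 24²) = √(69639.9287 + 576) = √70215.9287 = 264.982884
L = 2 × 264.982884 = 529.965767
V = π·1.5² × L = 7.068583 × 529.965767 = 3746.107263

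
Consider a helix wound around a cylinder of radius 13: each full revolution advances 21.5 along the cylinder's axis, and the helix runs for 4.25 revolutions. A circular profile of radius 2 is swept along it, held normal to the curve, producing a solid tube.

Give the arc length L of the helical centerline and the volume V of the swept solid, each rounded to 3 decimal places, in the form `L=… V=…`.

L=358.970 V=4510.955

2πR = 2π·13 = 81.681409
per-turn = √(81.681409² + 21.5²) = √(6671.8526 + 462.25) = √7134.1026 = 84.463617
L = 4.25 × 84.463617 = 358.970372
V = π·2² × L = 12.566371 × 358.970372 = 4510.954730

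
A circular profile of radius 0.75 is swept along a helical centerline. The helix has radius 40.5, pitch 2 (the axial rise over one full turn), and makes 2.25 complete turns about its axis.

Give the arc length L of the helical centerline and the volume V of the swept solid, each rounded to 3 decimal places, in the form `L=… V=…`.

2πR = 2π·40.5 = 254.469005
per-turn = √(254.469005² + 2²) = √(64754.4745 + 4) = √64758.4745 = 254.476864
L = 2.25 × 254.476864 = 572.572945
V = π·0.75² × L = 1.767146 × 572.572945 = 1011.819913

L=572.573 V=1011.820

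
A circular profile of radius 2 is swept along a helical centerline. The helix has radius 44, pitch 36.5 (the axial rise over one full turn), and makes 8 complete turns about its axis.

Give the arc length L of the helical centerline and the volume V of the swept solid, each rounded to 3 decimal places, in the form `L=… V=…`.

2πR = 2π·44 = 276.460154
per-turn = √(276.460154² + 36.5²) = √(76430.2165 + 1332.25) = √77762.4665 = 278.859223
L = 8 × 278.859223 = 2230.873787
V = π·2² × L = 12.566371 × 2230.873787 = 28033.986805

L=2230.874 V=28033.987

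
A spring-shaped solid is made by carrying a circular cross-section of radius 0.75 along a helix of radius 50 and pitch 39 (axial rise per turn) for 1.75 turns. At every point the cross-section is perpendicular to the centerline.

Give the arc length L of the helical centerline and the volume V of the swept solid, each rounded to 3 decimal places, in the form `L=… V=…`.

L=553.999 V=978.997

2πR = 2π·50 = 314.159265
per-turn = √(314.159265² + 39²) = √(98696.0440 + 1521) = √100217.0440 = 316.570757
L = 1.75 × 316.570757 = 553.998824
V = π·0.75² × L = 1.767146 × 553.998824 = 978.996733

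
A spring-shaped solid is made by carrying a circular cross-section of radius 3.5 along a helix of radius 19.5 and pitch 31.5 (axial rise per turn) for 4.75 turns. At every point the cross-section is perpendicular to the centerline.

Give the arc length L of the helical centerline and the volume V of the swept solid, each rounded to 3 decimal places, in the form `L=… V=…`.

L=600.906 V=23125.585

2πR = 2π·19.5 = 122.522113
per-turn = √(122.522113² + 31.5²) = √(15011.6683 + 992.25) = √16003.9183 = 126.506594
L = 4.75 × 126.506594 = 600.906321
V = π·3.5² × L = 38.484510 × 600.906321 = 23125.585320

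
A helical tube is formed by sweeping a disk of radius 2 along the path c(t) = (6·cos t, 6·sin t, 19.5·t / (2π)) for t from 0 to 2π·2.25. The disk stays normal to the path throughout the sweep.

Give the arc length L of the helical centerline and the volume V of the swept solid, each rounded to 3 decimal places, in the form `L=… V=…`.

2πR = 2π·6 = 37.699112
per-turn = √(37.699112² + 19.5²) = √(1421.2230 + 380.25) = √1801.4730 = 42.443763
L = 2.25 × 42.443763 = 95.498467
V = π·2² × L = 12.566371 × 95.498467 = 1200.069132

L=95.498 V=1200.069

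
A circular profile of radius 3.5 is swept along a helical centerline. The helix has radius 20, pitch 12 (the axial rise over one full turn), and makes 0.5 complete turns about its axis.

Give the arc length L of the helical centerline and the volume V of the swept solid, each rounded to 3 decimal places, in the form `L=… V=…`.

2πR = 2π·20 = 125.663706
per-turn = √(125.663706² + 12²) = √(15791.3670 + 144) = √15935.3670 = 126.235364
L = 0.5 × 126.235364 = 63.117682
V = π·3.5² × L = 38.484510 × 63.117682 = 2429.053058

L=63.118 V=2429.053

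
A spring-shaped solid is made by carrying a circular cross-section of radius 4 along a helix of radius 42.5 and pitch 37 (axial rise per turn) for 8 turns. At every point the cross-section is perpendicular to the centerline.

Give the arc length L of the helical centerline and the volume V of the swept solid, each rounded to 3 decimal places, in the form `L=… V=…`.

2πR = 2π·42.5 = 267.035376
per-turn = √(267.035376² + 37²) = √(71307.8918 + 1369) = √72676.8918 = 269.586520
L = 8 × 269.586520 = 2156.692160
V = π·4² × L = 50.265482 × 2156.692160 = 108407.171959

L=2156.692 V=108407.172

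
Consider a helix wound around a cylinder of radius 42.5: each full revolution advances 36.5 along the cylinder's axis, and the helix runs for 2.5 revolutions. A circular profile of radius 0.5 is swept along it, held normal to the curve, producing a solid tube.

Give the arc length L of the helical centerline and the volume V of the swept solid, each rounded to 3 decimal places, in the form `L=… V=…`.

L=673.796 V=529.198

2πR = 2π·42.5 = 267.035376
per-turn = √(267.035376² + 36.5²) = √(71307.8918 + 1332.25) = √72640.1418 = 269.518352
L = 2.5 × 269.518352 = 673.795879
V = π·0.5² × L = 0.785398 × 673.795879 = 529.198046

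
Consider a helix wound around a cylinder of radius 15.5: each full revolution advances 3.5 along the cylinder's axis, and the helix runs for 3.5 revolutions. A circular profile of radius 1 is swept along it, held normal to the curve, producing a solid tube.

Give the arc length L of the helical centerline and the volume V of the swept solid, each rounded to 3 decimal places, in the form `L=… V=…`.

2πR = 2π·15.5 = 97.389372
per-turn = √(97.389372² + 3.5²) = √(9484.6898 + 12.25) = √9496.9398 = 97.452244
L = 3.5 × 97.452244 = 341.082853
V = π·1² × L = 3.141593 × 341.082853 = 1071.543387

L=341.083 V=1071.543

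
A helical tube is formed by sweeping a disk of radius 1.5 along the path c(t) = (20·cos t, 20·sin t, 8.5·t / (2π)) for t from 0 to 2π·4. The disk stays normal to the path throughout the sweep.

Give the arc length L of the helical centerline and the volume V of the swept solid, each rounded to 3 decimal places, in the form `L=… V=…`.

L=503.803 V=3561.176

2πR = 2π·20 = 125.663706
per-turn = √(125.663706² + 8.5²) = √(15791.3670 + 72.25) = √15863.6170 = 125.950852
L = 4 × 125.950852 = 503.803407
V = π·1.5² × L = 7.068583 × 503.803407 = 3561.176433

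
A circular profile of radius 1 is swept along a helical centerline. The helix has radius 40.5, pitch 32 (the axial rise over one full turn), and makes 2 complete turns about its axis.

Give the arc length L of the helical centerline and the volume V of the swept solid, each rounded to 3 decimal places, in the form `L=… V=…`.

L=512.946 V=1611.468

2πR = 2π·40.5 = 254.469005
per-turn = √(254.469005² + 32²) = √(64754.4745 + 1024) = √65778.4745 = 256.473146
L = 2 × 256.473146 = 512.946291
V = π·1² × L = 3.141593 × 512.946291 = 1611.468301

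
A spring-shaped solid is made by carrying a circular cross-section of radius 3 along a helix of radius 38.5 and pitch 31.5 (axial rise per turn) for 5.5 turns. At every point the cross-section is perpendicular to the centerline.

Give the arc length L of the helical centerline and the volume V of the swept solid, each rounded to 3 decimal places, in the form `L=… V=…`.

L=1341.697 V=37935.594

2πR = 2π·38.5 = 241.902634
per-turn = √(241.902634² + 31.5²) = √(58516.8845 + 992.25) = √59509.1345 = 243.944942
L = 5.5 × 243.944942 = 1341.697178
V = π·3² × L = 28.274334 × 1341.697178 = 37935.593990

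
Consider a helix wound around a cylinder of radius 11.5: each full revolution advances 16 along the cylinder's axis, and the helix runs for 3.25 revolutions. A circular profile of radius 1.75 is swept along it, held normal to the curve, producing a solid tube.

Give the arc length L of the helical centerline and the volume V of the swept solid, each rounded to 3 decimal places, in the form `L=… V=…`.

L=240.522 V=2314.097

2πR = 2π·11.5 = 72.256631
per-turn = √(72.256631² + 16²) = √(5221.0207 + 256) = √5477.0207 = 74.006896
L = 3.25 × 74.006896 = 240.522414
V = π·1.75² × L = 9.621128 × 240.522414 = 2314.096808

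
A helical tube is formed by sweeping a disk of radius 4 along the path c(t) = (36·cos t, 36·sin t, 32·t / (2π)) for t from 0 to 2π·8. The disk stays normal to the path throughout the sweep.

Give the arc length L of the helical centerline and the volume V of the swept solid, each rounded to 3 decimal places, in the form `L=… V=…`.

2πR = 2π·36 = 226.194671
per-turn = √(226.194671² + 32²) = √(51164.0292 + 1024) = √52188.0292 = 228.446994
L = 8 × 228.446994 = 1827.575955
V = π·4² × L = 50.265482 × 1827.575955 = 91863.987085

L=1827.576 V=91863.987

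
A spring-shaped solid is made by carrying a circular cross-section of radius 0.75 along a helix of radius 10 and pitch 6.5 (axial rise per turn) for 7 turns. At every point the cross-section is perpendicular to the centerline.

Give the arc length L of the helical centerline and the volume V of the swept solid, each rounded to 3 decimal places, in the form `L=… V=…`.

L=442.170 V=781.379

2πR = 2π·10 = 62.831853
per-turn = √(62.831853² + 6.5²) = √(3947.8418 + 42.25) = √3990.0918 = 63.167173
L = 7 × 63.167173 = 442.170212
V = π·0.75² × L = 1.767146 × 442.170212 = 781.379263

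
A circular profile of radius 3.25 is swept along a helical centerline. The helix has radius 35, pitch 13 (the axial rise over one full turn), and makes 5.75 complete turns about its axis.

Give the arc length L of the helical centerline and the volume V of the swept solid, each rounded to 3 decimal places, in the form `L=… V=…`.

L=1266.699 V=42032.949

2πR = 2π·35 = 219.911486
per-turn = √(219.911486² + 13²) = √(48361.0616 + 169) = √48530.0616 = 220.295396
L = 5.75 × 220.295396 = 1266.698528
V = π·3.25² × L = 33.183072 × 1266.698528 = 42032.948964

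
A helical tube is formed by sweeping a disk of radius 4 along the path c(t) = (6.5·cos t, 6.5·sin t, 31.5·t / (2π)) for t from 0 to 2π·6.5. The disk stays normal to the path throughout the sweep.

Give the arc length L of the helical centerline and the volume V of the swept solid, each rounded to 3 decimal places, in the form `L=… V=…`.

2πR = 2π·6.5 = 40.840704
per-turn = √(40.840704² + 31.5²) = √(1667.9631 + 992.25) = √2660.2131 = 51.577254
L = 6.5 × 51.577254 = 335.252152
V = π·4² × L = 50.265482 × 335.252152 = 16851.611158

L=335.252 V=16851.611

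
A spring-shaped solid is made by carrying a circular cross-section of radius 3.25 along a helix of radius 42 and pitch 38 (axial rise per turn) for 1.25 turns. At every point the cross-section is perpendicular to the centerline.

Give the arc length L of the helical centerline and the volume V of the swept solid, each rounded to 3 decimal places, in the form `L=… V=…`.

L=333.270 V=11058.910

2πR = 2π·42 = 263.893783
per-turn = √(263.893783² + 38²) = √(69639.9287 + 1444) = √71083.9287 = 266.615695
L = 1.25 × 266.615695 = 333.269618
V = π·3.25² × L = 33.183072 × 333.269618 = 11058.909876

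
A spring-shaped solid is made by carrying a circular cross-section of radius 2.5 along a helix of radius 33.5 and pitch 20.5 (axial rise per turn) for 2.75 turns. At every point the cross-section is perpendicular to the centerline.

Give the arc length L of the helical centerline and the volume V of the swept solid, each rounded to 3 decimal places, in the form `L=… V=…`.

L=581.577 V=11419.242

2πR = 2π·33.5 = 210.486708
per-turn = √(210.486708² + 20.5²) = √(44304.6542 + 420.25) = √44724.9042 = 211.482633
L = 2.75 × 211.482633 = 581.577241
V = π·2.5² × L = 19.634954 × 581.577241 = 11419.242431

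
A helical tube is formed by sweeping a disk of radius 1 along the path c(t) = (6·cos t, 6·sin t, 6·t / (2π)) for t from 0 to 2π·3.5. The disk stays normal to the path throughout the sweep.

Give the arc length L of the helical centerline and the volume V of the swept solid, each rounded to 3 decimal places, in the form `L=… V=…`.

2πR = 2π·6 = 37.699112
per-turn = √(37.699112² + 6²) = √(1421.2230 + 36) = √1457.2230 = 38.173591
L = 3.5 × 38.173591 = 133.607568
V = π·1² × L = 3.141593 × 133.607568 = 419.740553

L=133.608 V=419.741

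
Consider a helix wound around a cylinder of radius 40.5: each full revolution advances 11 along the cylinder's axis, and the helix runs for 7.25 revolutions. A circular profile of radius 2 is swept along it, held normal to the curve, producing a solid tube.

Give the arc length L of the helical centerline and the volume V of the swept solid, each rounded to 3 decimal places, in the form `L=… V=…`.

L=1846.623 V=23205.351

2πR = 2π·40.5 = 254.469005
per-turn = √(254.469005² + 11²) = √(64754.4745 + 121) = √64875.4745 = 254.706644
L = 7.25 × 254.706644 = 1846.623169
V = π·2² × L = 12.566371 × 1846.623169 = 23205.351123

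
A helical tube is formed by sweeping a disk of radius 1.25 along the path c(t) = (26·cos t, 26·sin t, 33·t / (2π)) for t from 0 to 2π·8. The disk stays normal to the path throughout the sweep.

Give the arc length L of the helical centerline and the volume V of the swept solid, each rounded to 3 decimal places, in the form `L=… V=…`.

L=1333.301 V=6544.824

2πR = 2π·26 = 163.362818
per-turn = √(163.362818² + 33²) = √(26687.4103 + 1089) = √27776.4103 = 166.662564
L = 8 × 166.662564 = 1333.300513
V = π·1.25² × L = 4.908739 × 1333.300513 = 6544.823591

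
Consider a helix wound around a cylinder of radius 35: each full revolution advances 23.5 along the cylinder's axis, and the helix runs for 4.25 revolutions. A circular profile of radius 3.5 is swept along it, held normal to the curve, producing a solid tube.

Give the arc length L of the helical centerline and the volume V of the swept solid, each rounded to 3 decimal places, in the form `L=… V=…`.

L=939.945 V=36173.325

2πR = 2π·35 = 219.911486
per-turn = √(219.911486² + 23.5²) = √(48361.0616 + 552.25) = √48913.3116 = 221.163540
L = 4.25 × 221.163540 = 939.945046
V = π·3.5² × L = 38.484510 × 939.945046 = 36173.324542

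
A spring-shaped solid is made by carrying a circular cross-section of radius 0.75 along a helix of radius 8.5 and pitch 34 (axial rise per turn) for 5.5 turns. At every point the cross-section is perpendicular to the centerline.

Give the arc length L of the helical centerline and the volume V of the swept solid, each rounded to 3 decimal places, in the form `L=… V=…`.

2πR = 2π·8.5 = 53.407075
per-turn = √(53.407075² + 34²) = √(2852.3157 + 1156) = √4008.3157 = 63.311260
L = 5.5 × 63.311260 = 348.211931
V = π·0.75² × L = 1.767146 × 348.211931 = 615.341275

L=348.212 V=615.341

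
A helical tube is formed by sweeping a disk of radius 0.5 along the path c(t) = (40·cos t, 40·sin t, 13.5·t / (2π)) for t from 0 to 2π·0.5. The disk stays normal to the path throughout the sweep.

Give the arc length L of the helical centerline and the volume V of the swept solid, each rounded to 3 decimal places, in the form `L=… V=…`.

2πR = 2π·40 = 251.327412
per-turn = √(251.327412² + 13.5²) = √(63165.4682 + 182.25) = √63347.7182 = 251.689726
L = 0.5 × 251.689726 = 125.844863
V = π·0.5² × L = 0.785398 × 125.844863 = 98.838324

L=125.845 V=98.838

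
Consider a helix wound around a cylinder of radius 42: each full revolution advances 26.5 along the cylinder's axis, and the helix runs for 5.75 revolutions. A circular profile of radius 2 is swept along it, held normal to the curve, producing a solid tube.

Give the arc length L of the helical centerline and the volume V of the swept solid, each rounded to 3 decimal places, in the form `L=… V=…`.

2πR = 2π·42 = 263.893783
per-turn = √(263.893783² + 26.5²) = √(69639.9287 + 702.25) = √70342.1787 = 265.221000
L = 5.75 × 265.221000 = 1525.020748
V = π·2² × L = 12.566371 × 1525.020748 = 19163.975914

L=1525.021 V=19163.976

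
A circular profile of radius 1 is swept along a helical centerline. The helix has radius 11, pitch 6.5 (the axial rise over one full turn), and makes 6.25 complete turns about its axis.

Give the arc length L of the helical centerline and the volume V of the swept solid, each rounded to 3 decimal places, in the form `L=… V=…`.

2πR = 2π·11 = 69.115038
per-turn = √(69.115038² + 6.5²) = √(4776.8885 + 42.25) = √4819.1385 = 69.420015
L = 6.25 × 69.420015 = 433.875096
V = π·1² × L = 3.141593 × 433.875096 = 1363.058814

L=433.875 V=1363.059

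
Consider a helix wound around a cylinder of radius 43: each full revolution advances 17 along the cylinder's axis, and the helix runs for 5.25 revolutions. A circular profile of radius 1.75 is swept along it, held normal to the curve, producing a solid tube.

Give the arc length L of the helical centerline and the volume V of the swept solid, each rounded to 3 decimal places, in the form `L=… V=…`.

2πR = 2π·43 = 270.176968
per-turn = √(270.176968² + 17²) = √(72995.5942 + 289) = √73284.5942 = 270.711275
L = 5.25 × 270.711275 = 1421.234191
V = π·1.75² × L = 9.621128 × 1421.234191 = 13673.875363

L=1421.234 V=13673.875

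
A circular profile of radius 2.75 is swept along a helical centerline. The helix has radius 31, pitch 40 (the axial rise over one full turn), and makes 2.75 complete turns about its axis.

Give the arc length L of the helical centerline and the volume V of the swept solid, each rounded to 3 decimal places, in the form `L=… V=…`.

2πR = 2π·31 = 194.778745
per-turn = √(194.778745² + 40²) = √(37938.7593 + 1600) = √39538.7593 = 198.843555
L = 2.75 × 198.843555 = 546.819776
V = π·2.75² × L = 23.758294 × 546.819776 = 12991.505244

L=546.820 V=12991.505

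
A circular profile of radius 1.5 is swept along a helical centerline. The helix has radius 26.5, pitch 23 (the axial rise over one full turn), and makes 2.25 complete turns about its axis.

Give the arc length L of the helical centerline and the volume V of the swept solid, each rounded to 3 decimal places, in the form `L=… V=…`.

2πR = 2π·26.5 = 166.504411
per-turn = √(166.504411² + 23²) = √(27723.7188 + 529) = √28252.7188 = 168.085451
L = 2.25 × 168.085451 = 378.192264
V = π·1.5² × L = 7.068583 × 378.192264 = 2673.283588

L=378.192 V=2673.284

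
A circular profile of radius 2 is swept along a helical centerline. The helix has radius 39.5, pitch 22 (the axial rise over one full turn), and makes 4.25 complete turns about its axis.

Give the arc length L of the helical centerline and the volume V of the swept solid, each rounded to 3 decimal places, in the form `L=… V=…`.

L=1058.926 V=13306.853

2πR = 2π·39.5 = 248.185820
per-turn = √(248.185820² + 22²) = √(61596.2011 + 484) = √62080.2011 = 249.158988
L = 4.25 × 249.158988 = 1058.925697
V = π·2² × L = 12.566371 × 1058.925697 = 13306.852762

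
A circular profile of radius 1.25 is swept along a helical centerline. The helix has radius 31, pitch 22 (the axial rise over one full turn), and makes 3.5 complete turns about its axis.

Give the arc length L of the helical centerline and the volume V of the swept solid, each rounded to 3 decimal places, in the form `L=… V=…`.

2πR = 2π·31 = 194.778745
per-turn = √(194.778745² + 22²) = √(37938.7593 + 484) = √38422.7593 = 196.017242
L = 3.5 × 196.017242 = 686.060348
V = π·1.25² × L = 4.908739 × 686.060348 = 3367.690860

L=686.060 V=3367.691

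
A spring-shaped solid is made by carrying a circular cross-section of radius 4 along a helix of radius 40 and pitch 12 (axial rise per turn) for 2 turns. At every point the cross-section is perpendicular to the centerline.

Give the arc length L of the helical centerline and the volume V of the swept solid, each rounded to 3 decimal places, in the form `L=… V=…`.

2πR = 2π·40 = 251.327412
per-turn = √(251.327412² + 12²) = √(63165.4682 + 144) = √63309.4682 = 251.613728
L = 2 × 251.613728 = 503.227456
V = π·4² × L = 50.265482 × 503.227456 = 25294.970871

L=503.227 V=25294.971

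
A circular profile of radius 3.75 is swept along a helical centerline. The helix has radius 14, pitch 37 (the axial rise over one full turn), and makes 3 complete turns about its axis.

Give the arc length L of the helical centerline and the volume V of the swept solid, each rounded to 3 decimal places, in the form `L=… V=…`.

2πR = 2π·14 = 87.964594
per-turn = √(87.964594² + 37²) = √(7737.7699 + 1369) = √9106.7699 = 95.429397
L = 3 × 95.429397 = 286.288192
V = π·3.75² × L = 44.178647 × 286.288192 = 12647.824869

L=286.288 V=12647.825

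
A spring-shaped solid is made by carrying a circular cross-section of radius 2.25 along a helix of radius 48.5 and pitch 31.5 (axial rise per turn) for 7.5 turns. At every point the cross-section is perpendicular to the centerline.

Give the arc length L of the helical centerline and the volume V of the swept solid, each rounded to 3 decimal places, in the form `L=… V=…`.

L=2297.687 V=36543.127

2πR = 2π·48.5 = 304.734487
per-turn = √(304.734487² + 31.5²) = √(92863.1078 + 992.25) = √93855.3578 = 306.358218
L = 7.5 × 306.358218 = 2297.686636
V = π·2.25² × L = 15.904313 × 2297.686636 = 36543.126994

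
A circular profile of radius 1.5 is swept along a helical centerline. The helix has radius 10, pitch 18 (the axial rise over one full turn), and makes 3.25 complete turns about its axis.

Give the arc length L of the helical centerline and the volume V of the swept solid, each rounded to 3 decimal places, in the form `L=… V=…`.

2πR = 2π·10 = 62.831853
per-turn = √(62.831853² + 18²) = √(3947.8418 + 324) = √4271.8418 = 65.359328
L = 3.25 × 65.359328 = 212.417816
V = π·1.5² × L = 7.068583 × 212.417816 = 1501.493064

L=212.418 V=1501.493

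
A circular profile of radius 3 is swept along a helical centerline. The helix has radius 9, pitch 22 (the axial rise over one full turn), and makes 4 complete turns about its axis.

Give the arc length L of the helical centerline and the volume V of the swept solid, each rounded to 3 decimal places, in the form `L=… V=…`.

2πR = 2π·9 = 56.548668
per-turn = √(56.548668² + 22²) = √(3197.7518 + 484) = √3681.7518 = 60.677441
L = 4 × 60.677441 = 242.709763
V = π·3² × L = 28.274334 × 242.709763 = 6862.456885

L=242.710 V=6862.457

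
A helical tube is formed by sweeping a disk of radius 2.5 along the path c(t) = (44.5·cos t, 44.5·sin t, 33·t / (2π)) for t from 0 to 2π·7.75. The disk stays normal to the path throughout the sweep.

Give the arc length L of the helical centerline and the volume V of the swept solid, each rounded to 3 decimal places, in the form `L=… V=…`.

L=2181.954 V=42842.562

2πR = 2π·44.5 = 279.601746
per-turn = √(279.601746² + 33²) = √(78177.1365 + 1089) = √79266.1365 = 281.542424
L = 7.75 × 281.542424 = 2181.953785
V = π·2.5² × L = 19.634954 × 2181.953785 = 42842.562390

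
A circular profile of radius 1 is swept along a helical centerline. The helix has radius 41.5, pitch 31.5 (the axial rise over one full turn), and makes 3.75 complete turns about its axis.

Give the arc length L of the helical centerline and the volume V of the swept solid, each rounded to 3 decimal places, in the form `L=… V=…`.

2πR = 2π·41.5 = 260.752190
per-turn = √(260.752190² + 31.5²) = √(67991.7047 + 992.25) = √68983.9547 = 262.647967
L = 3.75 × 262.647967 = 984.929877
V = π·1² × L = 3.141593 × 984.929877 = 3094.248467

L=984.930 V=3094.248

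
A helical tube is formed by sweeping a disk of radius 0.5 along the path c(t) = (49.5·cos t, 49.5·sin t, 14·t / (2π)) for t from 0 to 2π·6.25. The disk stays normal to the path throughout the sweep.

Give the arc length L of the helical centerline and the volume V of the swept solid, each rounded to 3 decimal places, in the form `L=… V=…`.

L=1945.829 V=1528.250

2πR = 2π·49.5 = 311.017673
per-turn = √(311.017673² + 14²) = √(96731.9927 + 196) = √96927.9927 = 311.332608
L = 6.25 × 311.332608 = 1945.828799
V = π·0.5² × L = 0.785398 × 1945.828799 = 1528.250365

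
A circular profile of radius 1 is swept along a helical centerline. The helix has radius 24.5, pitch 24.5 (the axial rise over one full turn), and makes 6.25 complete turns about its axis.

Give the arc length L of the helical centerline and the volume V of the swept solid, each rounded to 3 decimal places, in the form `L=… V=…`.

2πR = 2π·24.5 = 153.938040
per-turn = √(153.938040² + 24.5²) = √(23696.9202 + 600.25) = √24297.1702 = 155.875496
L = 6.25 × 155.875496 = 974.221848
V = π·1² × L = 3.141593 × 974.221848 = 3060.608201

L=974.222 V=3060.608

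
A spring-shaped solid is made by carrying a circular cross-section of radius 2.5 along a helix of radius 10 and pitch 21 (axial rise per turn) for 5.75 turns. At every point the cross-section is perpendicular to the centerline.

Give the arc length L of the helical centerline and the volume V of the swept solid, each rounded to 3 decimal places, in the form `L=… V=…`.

L=380.928 V=7479.502

2πR = 2π·10 = 62.831853
per-turn = √(62.831853² + 21²) = √(3947.8418 + 441) = √4388.8418 = 66.248334
L = 5.75 × 66.248334 = 380.927921
V = π·2.5² × L = 19.634954 × 380.927921 = 7479.502231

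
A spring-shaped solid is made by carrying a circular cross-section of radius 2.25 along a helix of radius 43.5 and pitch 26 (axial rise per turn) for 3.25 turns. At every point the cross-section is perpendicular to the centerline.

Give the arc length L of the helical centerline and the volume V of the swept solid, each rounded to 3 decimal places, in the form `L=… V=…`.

2πR = 2π·43.5 = 273.318561
per-turn = √(273.318561² + 26²) = √(74703.0357 + 676) = √75379.0357 = 274.552428
L = 3.25 × 274.552428 = 892.295391
V = π·2.25² × L = 15.904313 × 892.295391 = 14191.345015

L=892.295 V=14191.345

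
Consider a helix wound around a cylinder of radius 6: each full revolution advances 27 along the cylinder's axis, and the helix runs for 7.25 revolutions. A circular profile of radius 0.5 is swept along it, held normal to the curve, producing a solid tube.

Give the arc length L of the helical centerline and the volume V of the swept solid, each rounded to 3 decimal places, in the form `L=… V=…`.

L=336.186 V=264.040

2πR = 2π·6 = 37.699112
per-turn = √(37.699112² + 27²) = √(1421.2230 + 729) = √2150.2230 = 46.370497
L = 7.25 × 46.370497 = 336.186107
V = π·0.5² × L = 0.785398 × 336.186107 = 264.039951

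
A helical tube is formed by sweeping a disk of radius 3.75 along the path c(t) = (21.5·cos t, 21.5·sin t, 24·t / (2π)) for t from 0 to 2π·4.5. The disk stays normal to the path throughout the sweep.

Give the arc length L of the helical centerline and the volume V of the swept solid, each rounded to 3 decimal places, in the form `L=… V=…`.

2πR = 2π·21.5 = 135.088484
per-turn = √(135.088484² + 24²) = √(18248.8985 + 576) = √18824.8985 = 137.203858
L = 4.5 × 137.203858 = 617.417359
V = π·3.75² × L = 44.178647 × 617.417359 = 27276.663371

L=617.417 V=27276.663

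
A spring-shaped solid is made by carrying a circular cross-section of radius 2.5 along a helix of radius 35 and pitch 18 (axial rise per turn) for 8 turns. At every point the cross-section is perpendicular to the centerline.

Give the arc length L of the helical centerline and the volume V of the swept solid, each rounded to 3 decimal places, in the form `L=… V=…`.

2πR = 2π·35 = 219.911486
per-turn = √(219.911486² + 18²) = √(48361.0616 + 324) = √48685.0616 = 220.646916
L = 8 × 220.646916 = 1765.175328
V = π·2.5² × L = 19.634954 × 1765.175328 = 34659.136526

L=1765.175 V=34659.137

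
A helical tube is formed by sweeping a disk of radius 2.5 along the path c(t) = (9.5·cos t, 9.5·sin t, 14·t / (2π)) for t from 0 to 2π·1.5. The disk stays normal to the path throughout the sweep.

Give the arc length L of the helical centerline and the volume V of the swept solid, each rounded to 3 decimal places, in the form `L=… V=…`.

L=91.965 V=1805.731

2πR = 2π·9.5 = 59.690260
per-turn = √(59.690260² + 14²) = √(3562.9272 + 196) = √3758.9272 = 61.310090
L = 1.5 × 61.310090 = 91.965136
V = π·2.5² × L = 19.634954 × 91.965136 = 1805.731216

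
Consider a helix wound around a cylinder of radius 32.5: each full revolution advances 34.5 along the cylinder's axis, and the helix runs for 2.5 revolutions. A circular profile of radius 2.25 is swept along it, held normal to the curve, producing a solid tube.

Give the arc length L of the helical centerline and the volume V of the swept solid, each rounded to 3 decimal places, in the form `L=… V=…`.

2πR = 2π·32.5 = 204.203522
per-turn = √(204.203522² + 34.5²) = √(41699.0786 + 1190.25) = √42889.3286 = 207.097389
L = 2.5 × 207.097389 = 517.743473
V = π·2.25² × L = 15.904313 × 517.743473 = 8234.354147

L=517.743 V=8234.354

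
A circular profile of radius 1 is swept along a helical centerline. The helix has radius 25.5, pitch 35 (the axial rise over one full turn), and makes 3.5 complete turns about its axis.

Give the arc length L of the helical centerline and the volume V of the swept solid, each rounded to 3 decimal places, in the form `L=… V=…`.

L=573.998 V=1803.269

2πR = 2π·25.5 = 160.221225
per-turn = √(160.221225² + 35²) = √(25670.8410 + 1225) = √26895.8410 = 163.999515
L = 3.5 × 163.999515 = 573.998304
V = π·1² × L = 3.141593 × 573.998304 = 1803.268855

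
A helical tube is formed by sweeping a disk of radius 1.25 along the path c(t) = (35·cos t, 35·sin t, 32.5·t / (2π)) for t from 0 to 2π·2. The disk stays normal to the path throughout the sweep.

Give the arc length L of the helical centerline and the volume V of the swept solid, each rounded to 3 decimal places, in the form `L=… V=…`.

L=444.600 V=2182.426

2πR = 2π·35 = 219.911486
per-turn = √(219.911486² + 32.5²) = √(48361.0616 + 1056.25) = √49417.3116 = 222.300049
L = 2 × 222.300049 = 444.600097
V = π·1.25² × L = 4.908739 × 444.600097 = 2182.425623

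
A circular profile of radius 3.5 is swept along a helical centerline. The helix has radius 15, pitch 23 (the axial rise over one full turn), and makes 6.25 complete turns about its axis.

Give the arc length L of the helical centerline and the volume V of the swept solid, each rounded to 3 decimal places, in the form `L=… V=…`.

L=606.335 V=23334.512

2πR = 2π·15 = 94.247780
per-turn = √(94.247780² + 23²) = √(8882.6440 + 529) = √9411.6440 = 97.013628
L = 6.25 × 97.013628 = 606.335173
V = π·3.5² × L = 38.484510 × 606.335173 = 23334.512039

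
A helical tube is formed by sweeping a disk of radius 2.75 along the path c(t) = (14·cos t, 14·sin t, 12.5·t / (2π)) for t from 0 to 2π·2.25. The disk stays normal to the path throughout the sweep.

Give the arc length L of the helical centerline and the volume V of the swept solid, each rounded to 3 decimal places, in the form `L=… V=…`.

2πR = 2π·14 = 87.964594
per-turn = √(87.964594² + 12.5²) = √(7737.7699 + 156.25) = √7894.0199 = 88.848297
L = 2.25 × 88.848297 = 199.908668
V = π·2.75² × L = 23.758294 × 199.908668 = 4749.488993

L=199.909 V=4749.489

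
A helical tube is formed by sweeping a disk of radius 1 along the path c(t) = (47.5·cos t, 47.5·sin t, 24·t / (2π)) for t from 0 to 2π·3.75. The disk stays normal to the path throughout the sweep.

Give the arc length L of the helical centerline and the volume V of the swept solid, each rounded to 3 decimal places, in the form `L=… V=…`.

2πR = 2π·47.5 = 298.451302
per-turn = √(298.451302² + 24²) = √(89073.1797 + 576) = √89649.1797 = 299.414729
L = 3.75 × 299.414729 = 1122.805232
V = π·1² × L = 3.141593 × 1122.805232 = 3527.396669

L=1122.805 V=3527.397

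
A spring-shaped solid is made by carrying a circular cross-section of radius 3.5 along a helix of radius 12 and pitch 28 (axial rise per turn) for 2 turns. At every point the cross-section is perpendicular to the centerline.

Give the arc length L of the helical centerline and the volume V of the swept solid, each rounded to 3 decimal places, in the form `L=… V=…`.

L=160.859 V=6190.574

2πR = 2π·12 = 75.398224
per-turn = √(75.398224² + 28²) = √(5684.8921 + 784) = √6468.8921 = 80.429423
L = 2 × 80.429423 = 160.858847
V = π·3.5² × L = 38.484510 × 160.858847 = 6190.573893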